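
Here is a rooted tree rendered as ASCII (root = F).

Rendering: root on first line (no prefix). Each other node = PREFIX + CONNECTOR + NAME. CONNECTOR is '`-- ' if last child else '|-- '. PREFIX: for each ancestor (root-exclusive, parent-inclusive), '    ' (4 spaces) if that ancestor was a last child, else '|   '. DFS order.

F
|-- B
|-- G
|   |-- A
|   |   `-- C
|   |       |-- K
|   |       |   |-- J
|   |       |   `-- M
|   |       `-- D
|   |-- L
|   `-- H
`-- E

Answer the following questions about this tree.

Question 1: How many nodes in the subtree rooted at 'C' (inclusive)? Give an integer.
Subtree rooted at C contains: C, D, J, K, M
Count = 5

Answer: 5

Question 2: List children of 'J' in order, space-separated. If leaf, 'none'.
Answer: none

Derivation:
Node J's children (from adjacency): (leaf)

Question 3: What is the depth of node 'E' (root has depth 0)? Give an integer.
Path from root to E: F -> E
Depth = number of edges = 1

Answer: 1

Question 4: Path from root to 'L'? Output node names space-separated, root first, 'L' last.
Answer: F G L

Derivation:
Walk down from root: F -> G -> L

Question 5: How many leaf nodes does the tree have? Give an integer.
Answer: 7

Derivation:
Leaves (nodes with no children): B, D, E, H, J, L, M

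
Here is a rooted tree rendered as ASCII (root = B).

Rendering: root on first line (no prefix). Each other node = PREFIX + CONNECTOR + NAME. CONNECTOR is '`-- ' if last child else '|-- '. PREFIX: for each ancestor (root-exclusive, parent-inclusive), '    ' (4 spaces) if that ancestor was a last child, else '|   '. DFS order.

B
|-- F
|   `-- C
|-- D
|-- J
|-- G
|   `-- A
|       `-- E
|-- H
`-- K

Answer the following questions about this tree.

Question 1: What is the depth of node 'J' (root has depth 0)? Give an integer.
Answer: 1

Derivation:
Path from root to J: B -> J
Depth = number of edges = 1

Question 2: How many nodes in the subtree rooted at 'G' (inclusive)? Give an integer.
Subtree rooted at G contains: A, E, G
Count = 3

Answer: 3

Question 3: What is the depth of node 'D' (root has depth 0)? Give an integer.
Answer: 1

Derivation:
Path from root to D: B -> D
Depth = number of edges = 1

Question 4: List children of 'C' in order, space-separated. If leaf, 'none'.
Node C's children (from adjacency): (leaf)

Answer: none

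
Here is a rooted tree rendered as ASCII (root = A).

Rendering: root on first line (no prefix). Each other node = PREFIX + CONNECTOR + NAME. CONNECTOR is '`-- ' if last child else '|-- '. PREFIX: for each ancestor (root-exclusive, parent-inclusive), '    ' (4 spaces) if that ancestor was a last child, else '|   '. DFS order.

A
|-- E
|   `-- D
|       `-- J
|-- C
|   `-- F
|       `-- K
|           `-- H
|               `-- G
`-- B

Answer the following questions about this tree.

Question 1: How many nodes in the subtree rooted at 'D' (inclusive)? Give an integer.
Subtree rooted at D contains: D, J
Count = 2

Answer: 2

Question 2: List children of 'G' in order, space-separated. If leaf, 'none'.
Answer: none

Derivation:
Node G's children (from adjacency): (leaf)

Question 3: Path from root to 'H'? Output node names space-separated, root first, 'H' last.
Walk down from root: A -> C -> F -> K -> H

Answer: A C F K H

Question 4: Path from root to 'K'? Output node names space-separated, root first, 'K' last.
Answer: A C F K

Derivation:
Walk down from root: A -> C -> F -> K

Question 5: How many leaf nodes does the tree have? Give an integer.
Leaves (nodes with no children): B, G, J

Answer: 3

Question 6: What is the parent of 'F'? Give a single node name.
Answer: C

Derivation:
Scan adjacency: F appears as child of C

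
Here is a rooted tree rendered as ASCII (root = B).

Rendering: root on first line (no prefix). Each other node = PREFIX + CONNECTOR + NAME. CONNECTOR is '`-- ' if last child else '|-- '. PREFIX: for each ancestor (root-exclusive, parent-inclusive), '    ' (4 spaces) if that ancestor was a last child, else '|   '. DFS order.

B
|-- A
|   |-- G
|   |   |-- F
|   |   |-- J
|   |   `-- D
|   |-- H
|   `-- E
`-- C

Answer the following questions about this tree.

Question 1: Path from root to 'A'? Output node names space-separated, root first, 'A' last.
Walk down from root: B -> A

Answer: B A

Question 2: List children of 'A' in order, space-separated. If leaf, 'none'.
Answer: G H E

Derivation:
Node A's children (from adjacency): G, H, E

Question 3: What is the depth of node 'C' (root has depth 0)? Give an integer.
Path from root to C: B -> C
Depth = number of edges = 1

Answer: 1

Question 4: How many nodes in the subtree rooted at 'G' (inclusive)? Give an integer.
Answer: 4

Derivation:
Subtree rooted at G contains: D, F, G, J
Count = 4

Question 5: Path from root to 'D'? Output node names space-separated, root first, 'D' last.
Walk down from root: B -> A -> G -> D

Answer: B A G D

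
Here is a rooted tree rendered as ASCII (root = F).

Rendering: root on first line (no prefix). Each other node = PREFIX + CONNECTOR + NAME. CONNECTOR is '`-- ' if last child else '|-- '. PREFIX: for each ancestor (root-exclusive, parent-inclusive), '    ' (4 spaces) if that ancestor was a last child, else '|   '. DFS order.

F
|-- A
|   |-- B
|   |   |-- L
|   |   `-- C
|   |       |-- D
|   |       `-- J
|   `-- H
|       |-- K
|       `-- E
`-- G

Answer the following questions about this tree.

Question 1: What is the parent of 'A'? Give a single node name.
Answer: F

Derivation:
Scan adjacency: A appears as child of F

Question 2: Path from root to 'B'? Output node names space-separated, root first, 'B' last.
Walk down from root: F -> A -> B

Answer: F A B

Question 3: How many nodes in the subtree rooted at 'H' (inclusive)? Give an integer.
Answer: 3

Derivation:
Subtree rooted at H contains: E, H, K
Count = 3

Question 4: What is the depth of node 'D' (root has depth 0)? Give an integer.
Path from root to D: F -> A -> B -> C -> D
Depth = number of edges = 4

Answer: 4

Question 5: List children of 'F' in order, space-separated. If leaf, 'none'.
Node F's children (from adjacency): A, G

Answer: A G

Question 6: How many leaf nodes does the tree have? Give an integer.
Leaves (nodes with no children): D, E, G, J, K, L

Answer: 6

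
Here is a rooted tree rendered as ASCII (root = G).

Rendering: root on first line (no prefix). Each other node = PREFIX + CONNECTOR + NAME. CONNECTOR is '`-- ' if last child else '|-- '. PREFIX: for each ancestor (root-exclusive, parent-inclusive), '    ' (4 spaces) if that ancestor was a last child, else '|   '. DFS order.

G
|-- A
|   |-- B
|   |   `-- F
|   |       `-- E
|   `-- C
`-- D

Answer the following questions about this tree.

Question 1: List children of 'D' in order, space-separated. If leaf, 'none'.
Answer: none

Derivation:
Node D's children (from adjacency): (leaf)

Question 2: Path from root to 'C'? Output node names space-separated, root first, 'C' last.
Answer: G A C

Derivation:
Walk down from root: G -> A -> C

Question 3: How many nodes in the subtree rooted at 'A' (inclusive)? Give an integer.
Subtree rooted at A contains: A, B, C, E, F
Count = 5

Answer: 5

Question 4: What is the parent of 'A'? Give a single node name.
Scan adjacency: A appears as child of G

Answer: G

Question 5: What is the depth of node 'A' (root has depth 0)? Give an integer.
Answer: 1

Derivation:
Path from root to A: G -> A
Depth = number of edges = 1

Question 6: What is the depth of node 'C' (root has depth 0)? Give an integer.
Answer: 2

Derivation:
Path from root to C: G -> A -> C
Depth = number of edges = 2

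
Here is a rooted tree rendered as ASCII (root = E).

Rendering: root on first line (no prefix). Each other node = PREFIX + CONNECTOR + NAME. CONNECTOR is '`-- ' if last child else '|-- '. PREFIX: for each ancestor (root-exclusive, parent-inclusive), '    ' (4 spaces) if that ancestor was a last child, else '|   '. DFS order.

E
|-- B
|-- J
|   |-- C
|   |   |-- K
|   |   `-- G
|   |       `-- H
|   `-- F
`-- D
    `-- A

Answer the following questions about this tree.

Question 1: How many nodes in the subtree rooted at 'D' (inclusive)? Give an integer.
Subtree rooted at D contains: A, D
Count = 2

Answer: 2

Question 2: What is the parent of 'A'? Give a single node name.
Answer: D

Derivation:
Scan adjacency: A appears as child of D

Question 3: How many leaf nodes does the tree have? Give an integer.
Answer: 5

Derivation:
Leaves (nodes with no children): A, B, F, H, K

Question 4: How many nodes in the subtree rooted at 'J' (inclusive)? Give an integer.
Answer: 6

Derivation:
Subtree rooted at J contains: C, F, G, H, J, K
Count = 6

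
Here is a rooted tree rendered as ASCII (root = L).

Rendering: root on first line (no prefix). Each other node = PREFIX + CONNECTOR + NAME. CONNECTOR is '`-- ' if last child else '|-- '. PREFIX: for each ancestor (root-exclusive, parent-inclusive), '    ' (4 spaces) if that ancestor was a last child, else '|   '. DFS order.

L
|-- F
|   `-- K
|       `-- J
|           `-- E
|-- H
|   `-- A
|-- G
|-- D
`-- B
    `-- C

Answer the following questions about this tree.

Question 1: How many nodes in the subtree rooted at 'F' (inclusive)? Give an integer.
Subtree rooted at F contains: E, F, J, K
Count = 4

Answer: 4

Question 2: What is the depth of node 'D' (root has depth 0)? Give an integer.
Answer: 1

Derivation:
Path from root to D: L -> D
Depth = number of edges = 1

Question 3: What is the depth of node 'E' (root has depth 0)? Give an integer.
Answer: 4

Derivation:
Path from root to E: L -> F -> K -> J -> E
Depth = number of edges = 4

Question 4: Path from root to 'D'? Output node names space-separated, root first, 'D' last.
Answer: L D

Derivation:
Walk down from root: L -> D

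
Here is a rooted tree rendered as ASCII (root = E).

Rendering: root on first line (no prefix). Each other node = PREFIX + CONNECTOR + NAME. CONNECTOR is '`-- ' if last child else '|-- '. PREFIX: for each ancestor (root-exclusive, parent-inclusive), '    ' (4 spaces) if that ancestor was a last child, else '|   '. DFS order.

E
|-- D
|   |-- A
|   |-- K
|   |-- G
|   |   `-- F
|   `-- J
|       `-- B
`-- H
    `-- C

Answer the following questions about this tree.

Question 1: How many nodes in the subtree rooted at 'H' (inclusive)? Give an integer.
Answer: 2

Derivation:
Subtree rooted at H contains: C, H
Count = 2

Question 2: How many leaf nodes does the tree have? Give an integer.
Leaves (nodes with no children): A, B, C, F, K

Answer: 5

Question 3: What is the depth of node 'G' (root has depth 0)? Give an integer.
Answer: 2

Derivation:
Path from root to G: E -> D -> G
Depth = number of edges = 2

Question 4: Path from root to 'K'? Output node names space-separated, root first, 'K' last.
Answer: E D K

Derivation:
Walk down from root: E -> D -> K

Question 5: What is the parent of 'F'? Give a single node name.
Scan adjacency: F appears as child of G

Answer: G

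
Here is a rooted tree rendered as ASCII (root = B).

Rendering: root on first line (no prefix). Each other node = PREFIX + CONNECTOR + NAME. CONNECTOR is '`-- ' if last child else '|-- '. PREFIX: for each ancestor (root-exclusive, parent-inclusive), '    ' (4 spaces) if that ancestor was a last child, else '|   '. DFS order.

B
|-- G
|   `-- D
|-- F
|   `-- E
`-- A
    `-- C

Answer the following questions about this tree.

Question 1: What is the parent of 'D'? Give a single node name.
Scan adjacency: D appears as child of G

Answer: G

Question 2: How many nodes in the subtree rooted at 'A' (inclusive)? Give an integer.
Answer: 2

Derivation:
Subtree rooted at A contains: A, C
Count = 2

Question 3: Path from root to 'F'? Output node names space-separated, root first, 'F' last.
Answer: B F

Derivation:
Walk down from root: B -> F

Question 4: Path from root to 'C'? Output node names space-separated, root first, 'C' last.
Walk down from root: B -> A -> C

Answer: B A C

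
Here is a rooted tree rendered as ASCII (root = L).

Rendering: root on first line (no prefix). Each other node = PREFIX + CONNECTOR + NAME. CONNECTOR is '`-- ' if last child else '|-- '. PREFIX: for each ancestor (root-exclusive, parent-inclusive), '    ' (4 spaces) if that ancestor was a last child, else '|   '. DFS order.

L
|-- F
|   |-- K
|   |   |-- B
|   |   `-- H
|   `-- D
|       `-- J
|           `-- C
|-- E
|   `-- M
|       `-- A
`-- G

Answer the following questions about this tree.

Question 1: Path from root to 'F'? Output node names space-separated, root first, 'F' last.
Answer: L F

Derivation:
Walk down from root: L -> F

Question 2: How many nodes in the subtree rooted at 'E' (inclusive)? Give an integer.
Answer: 3

Derivation:
Subtree rooted at E contains: A, E, M
Count = 3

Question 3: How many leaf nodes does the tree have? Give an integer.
Answer: 5

Derivation:
Leaves (nodes with no children): A, B, C, G, H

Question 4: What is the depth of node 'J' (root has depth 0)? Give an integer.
Answer: 3

Derivation:
Path from root to J: L -> F -> D -> J
Depth = number of edges = 3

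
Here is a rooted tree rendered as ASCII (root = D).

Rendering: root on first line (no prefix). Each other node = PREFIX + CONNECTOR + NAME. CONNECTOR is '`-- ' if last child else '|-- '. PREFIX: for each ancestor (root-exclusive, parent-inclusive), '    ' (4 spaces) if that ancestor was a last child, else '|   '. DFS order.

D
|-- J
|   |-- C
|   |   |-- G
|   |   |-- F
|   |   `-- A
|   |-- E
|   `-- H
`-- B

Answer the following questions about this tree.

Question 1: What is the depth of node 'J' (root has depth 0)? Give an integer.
Answer: 1

Derivation:
Path from root to J: D -> J
Depth = number of edges = 1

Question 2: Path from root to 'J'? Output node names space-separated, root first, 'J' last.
Walk down from root: D -> J

Answer: D J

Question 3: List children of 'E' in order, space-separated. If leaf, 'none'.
Answer: none

Derivation:
Node E's children (from adjacency): (leaf)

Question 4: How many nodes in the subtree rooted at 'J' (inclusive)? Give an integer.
Subtree rooted at J contains: A, C, E, F, G, H, J
Count = 7

Answer: 7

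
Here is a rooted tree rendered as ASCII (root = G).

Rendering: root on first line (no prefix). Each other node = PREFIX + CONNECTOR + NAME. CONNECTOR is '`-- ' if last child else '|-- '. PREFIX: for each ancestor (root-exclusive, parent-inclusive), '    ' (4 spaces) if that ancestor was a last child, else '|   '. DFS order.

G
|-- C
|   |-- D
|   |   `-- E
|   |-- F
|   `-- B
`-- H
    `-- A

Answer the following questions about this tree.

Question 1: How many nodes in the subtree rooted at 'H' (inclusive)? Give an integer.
Subtree rooted at H contains: A, H
Count = 2

Answer: 2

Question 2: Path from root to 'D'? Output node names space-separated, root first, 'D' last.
Answer: G C D

Derivation:
Walk down from root: G -> C -> D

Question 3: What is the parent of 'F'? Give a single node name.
Answer: C

Derivation:
Scan adjacency: F appears as child of C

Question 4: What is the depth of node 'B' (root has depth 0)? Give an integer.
Path from root to B: G -> C -> B
Depth = number of edges = 2

Answer: 2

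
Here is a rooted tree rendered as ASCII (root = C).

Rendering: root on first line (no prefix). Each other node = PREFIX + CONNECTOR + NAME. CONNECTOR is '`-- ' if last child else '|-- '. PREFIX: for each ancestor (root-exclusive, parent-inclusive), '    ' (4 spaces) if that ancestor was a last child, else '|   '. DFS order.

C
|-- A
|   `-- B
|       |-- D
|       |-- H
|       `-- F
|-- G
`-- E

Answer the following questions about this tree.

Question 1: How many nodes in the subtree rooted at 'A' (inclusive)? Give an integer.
Answer: 5

Derivation:
Subtree rooted at A contains: A, B, D, F, H
Count = 5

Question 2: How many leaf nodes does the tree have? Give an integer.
Leaves (nodes with no children): D, E, F, G, H

Answer: 5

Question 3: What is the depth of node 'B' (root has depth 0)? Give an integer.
Answer: 2

Derivation:
Path from root to B: C -> A -> B
Depth = number of edges = 2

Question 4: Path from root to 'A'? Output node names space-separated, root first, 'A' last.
Walk down from root: C -> A

Answer: C A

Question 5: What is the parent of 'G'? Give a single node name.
Answer: C

Derivation:
Scan adjacency: G appears as child of C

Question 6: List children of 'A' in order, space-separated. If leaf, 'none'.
Node A's children (from adjacency): B

Answer: B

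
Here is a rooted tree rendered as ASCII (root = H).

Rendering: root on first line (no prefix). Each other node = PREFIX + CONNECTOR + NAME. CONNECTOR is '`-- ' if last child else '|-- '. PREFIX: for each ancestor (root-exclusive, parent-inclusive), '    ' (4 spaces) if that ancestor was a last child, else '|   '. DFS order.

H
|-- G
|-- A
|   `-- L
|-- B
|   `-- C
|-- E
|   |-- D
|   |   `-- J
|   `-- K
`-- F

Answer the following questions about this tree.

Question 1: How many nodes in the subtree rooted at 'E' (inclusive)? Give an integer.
Subtree rooted at E contains: D, E, J, K
Count = 4

Answer: 4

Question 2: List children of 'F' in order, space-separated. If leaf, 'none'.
Answer: none

Derivation:
Node F's children (from adjacency): (leaf)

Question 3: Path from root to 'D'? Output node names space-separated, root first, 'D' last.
Answer: H E D

Derivation:
Walk down from root: H -> E -> D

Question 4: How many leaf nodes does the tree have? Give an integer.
Answer: 6

Derivation:
Leaves (nodes with no children): C, F, G, J, K, L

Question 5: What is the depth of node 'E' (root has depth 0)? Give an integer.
Path from root to E: H -> E
Depth = number of edges = 1

Answer: 1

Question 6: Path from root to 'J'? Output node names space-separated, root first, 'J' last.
Answer: H E D J

Derivation:
Walk down from root: H -> E -> D -> J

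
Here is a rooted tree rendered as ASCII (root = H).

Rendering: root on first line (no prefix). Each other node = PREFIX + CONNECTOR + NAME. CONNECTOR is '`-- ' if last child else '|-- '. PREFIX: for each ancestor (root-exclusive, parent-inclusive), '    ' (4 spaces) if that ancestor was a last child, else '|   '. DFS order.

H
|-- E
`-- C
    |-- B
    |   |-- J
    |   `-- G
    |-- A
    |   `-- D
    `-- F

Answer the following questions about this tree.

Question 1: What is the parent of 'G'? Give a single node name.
Answer: B

Derivation:
Scan adjacency: G appears as child of B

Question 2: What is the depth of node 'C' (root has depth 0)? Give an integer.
Answer: 1

Derivation:
Path from root to C: H -> C
Depth = number of edges = 1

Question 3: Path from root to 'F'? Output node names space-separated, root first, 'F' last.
Answer: H C F

Derivation:
Walk down from root: H -> C -> F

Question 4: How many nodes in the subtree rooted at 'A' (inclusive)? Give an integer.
Answer: 2

Derivation:
Subtree rooted at A contains: A, D
Count = 2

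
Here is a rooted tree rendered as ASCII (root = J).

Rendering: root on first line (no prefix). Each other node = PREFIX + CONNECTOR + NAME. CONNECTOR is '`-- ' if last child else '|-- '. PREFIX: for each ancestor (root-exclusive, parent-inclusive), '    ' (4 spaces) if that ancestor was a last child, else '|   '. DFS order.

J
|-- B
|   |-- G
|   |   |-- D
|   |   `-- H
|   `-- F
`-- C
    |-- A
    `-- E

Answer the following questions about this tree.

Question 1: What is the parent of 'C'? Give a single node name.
Answer: J

Derivation:
Scan adjacency: C appears as child of J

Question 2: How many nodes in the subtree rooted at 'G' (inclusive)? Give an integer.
Subtree rooted at G contains: D, G, H
Count = 3

Answer: 3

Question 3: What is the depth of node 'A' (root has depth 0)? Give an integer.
Answer: 2

Derivation:
Path from root to A: J -> C -> A
Depth = number of edges = 2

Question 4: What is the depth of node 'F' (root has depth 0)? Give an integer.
Path from root to F: J -> B -> F
Depth = number of edges = 2

Answer: 2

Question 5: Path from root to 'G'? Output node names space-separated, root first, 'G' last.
Answer: J B G

Derivation:
Walk down from root: J -> B -> G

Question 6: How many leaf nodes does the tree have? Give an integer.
Leaves (nodes with no children): A, D, E, F, H

Answer: 5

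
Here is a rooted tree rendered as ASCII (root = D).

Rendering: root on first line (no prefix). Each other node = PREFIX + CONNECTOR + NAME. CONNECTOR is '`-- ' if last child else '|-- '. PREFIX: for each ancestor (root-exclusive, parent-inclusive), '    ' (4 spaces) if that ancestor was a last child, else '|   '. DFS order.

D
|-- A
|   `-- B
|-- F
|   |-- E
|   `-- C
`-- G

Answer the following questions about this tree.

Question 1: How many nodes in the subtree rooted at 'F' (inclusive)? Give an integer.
Subtree rooted at F contains: C, E, F
Count = 3

Answer: 3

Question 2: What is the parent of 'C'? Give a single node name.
Answer: F

Derivation:
Scan adjacency: C appears as child of F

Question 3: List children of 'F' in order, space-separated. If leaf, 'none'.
Node F's children (from adjacency): E, C

Answer: E C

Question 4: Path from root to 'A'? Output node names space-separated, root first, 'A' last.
Walk down from root: D -> A

Answer: D A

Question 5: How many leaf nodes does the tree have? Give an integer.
Leaves (nodes with no children): B, C, E, G

Answer: 4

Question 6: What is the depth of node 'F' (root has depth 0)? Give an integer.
Path from root to F: D -> F
Depth = number of edges = 1

Answer: 1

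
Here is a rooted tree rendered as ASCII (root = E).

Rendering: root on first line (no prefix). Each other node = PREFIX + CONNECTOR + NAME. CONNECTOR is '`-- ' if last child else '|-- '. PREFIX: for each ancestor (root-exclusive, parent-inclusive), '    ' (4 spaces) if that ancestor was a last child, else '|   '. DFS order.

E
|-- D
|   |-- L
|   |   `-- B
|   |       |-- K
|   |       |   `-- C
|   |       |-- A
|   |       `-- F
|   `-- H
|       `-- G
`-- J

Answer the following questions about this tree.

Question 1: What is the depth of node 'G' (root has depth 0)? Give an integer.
Answer: 3

Derivation:
Path from root to G: E -> D -> H -> G
Depth = number of edges = 3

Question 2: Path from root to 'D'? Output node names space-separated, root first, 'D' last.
Walk down from root: E -> D

Answer: E D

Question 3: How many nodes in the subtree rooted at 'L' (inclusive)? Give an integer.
Subtree rooted at L contains: A, B, C, F, K, L
Count = 6

Answer: 6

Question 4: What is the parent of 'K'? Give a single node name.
Scan adjacency: K appears as child of B

Answer: B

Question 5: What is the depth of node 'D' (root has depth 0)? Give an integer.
Answer: 1

Derivation:
Path from root to D: E -> D
Depth = number of edges = 1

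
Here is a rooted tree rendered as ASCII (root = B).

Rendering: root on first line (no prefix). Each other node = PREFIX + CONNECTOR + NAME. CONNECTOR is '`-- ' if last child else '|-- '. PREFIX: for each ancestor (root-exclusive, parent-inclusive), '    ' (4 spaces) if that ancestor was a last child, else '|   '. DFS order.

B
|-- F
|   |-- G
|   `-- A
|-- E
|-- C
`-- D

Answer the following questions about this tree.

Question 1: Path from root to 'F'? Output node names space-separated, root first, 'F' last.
Answer: B F

Derivation:
Walk down from root: B -> F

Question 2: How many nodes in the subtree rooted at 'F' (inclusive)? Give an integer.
Answer: 3

Derivation:
Subtree rooted at F contains: A, F, G
Count = 3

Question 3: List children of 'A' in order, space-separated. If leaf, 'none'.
Node A's children (from adjacency): (leaf)

Answer: none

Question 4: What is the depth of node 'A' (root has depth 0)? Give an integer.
Answer: 2

Derivation:
Path from root to A: B -> F -> A
Depth = number of edges = 2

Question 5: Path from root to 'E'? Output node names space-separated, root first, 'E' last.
Answer: B E

Derivation:
Walk down from root: B -> E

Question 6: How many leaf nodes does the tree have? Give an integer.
Leaves (nodes with no children): A, C, D, E, G

Answer: 5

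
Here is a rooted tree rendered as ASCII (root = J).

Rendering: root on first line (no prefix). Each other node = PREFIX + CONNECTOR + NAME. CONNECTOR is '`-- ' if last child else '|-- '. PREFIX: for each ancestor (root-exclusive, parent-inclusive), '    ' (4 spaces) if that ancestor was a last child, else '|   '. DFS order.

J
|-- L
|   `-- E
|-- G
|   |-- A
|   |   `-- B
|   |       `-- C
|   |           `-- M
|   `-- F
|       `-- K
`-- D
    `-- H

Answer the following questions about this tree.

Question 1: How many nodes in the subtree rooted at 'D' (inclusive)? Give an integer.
Subtree rooted at D contains: D, H
Count = 2

Answer: 2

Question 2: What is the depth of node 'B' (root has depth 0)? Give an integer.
Path from root to B: J -> G -> A -> B
Depth = number of edges = 3

Answer: 3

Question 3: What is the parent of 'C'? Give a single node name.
Answer: B

Derivation:
Scan adjacency: C appears as child of B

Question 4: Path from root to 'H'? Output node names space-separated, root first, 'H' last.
Answer: J D H

Derivation:
Walk down from root: J -> D -> H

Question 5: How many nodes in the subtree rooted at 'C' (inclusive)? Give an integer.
Answer: 2

Derivation:
Subtree rooted at C contains: C, M
Count = 2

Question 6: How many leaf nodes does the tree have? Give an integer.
Leaves (nodes with no children): E, H, K, M

Answer: 4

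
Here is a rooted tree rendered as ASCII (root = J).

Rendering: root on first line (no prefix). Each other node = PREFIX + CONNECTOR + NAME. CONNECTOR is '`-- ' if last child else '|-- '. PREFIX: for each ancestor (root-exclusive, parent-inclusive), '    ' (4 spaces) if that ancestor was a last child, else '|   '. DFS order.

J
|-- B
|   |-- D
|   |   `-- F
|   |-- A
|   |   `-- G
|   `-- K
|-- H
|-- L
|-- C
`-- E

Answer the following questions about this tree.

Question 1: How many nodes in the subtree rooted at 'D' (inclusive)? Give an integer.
Answer: 2

Derivation:
Subtree rooted at D contains: D, F
Count = 2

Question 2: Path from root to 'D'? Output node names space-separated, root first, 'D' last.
Answer: J B D

Derivation:
Walk down from root: J -> B -> D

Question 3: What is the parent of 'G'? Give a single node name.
Scan adjacency: G appears as child of A

Answer: A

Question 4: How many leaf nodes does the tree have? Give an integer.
Answer: 7

Derivation:
Leaves (nodes with no children): C, E, F, G, H, K, L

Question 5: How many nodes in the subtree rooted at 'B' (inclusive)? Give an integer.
Answer: 6

Derivation:
Subtree rooted at B contains: A, B, D, F, G, K
Count = 6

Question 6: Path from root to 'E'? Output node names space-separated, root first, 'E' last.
Walk down from root: J -> E

Answer: J E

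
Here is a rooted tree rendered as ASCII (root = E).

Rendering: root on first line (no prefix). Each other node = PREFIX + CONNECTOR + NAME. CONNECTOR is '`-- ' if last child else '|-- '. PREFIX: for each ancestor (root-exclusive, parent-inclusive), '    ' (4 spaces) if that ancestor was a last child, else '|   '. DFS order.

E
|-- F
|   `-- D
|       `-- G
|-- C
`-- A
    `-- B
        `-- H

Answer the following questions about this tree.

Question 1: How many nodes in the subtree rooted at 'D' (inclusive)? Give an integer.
Answer: 2

Derivation:
Subtree rooted at D contains: D, G
Count = 2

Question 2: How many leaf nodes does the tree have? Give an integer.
Leaves (nodes with no children): C, G, H

Answer: 3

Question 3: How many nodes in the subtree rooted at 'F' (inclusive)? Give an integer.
Answer: 3

Derivation:
Subtree rooted at F contains: D, F, G
Count = 3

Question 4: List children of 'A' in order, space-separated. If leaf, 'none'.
Answer: B

Derivation:
Node A's children (from adjacency): B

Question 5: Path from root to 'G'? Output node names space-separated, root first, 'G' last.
Answer: E F D G

Derivation:
Walk down from root: E -> F -> D -> G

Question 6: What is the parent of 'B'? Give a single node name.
Scan adjacency: B appears as child of A

Answer: A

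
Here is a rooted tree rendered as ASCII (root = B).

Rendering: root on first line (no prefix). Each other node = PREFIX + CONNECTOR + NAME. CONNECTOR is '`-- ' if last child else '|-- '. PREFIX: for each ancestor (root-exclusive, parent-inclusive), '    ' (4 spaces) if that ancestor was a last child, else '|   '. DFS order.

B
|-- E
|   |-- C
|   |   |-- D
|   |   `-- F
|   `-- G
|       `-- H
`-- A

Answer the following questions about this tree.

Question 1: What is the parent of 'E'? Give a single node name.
Answer: B

Derivation:
Scan adjacency: E appears as child of B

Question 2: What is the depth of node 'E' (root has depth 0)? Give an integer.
Answer: 1

Derivation:
Path from root to E: B -> E
Depth = number of edges = 1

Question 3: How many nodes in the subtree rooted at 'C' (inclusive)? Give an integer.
Answer: 3

Derivation:
Subtree rooted at C contains: C, D, F
Count = 3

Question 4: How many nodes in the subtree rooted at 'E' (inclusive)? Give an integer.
Answer: 6

Derivation:
Subtree rooted at E contains: C, D, E, F, G, H
Count = 6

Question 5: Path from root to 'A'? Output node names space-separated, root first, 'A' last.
Answer: B A

Derivation:
Walk down from root: B -> A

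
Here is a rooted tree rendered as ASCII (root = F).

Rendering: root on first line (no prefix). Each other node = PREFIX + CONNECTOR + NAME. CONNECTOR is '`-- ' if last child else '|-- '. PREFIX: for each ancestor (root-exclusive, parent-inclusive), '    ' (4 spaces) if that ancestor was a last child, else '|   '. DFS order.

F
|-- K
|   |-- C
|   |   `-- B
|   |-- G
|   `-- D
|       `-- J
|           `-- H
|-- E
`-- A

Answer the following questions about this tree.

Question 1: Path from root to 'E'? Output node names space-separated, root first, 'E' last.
Answer: F E

Derivation:
Walk down from root: F -> E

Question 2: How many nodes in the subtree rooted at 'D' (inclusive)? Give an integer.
Subtree rooted at D contains: D, H, J
Count = 3

Answer: 3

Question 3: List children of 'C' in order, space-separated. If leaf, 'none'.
Node C's children (from adjacency): B

Answer: B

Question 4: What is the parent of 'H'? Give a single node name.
Scan adjacency: H appears as child of J

Answer: J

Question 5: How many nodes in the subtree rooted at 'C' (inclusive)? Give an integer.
Answer: 2

Derivation:
Subtree rooted at C contains: B, C
Count = 2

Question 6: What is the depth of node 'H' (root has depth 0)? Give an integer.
Path from root to H: F -> K -> D -> J -> H
Depth = number of edges = 4

Answer: 4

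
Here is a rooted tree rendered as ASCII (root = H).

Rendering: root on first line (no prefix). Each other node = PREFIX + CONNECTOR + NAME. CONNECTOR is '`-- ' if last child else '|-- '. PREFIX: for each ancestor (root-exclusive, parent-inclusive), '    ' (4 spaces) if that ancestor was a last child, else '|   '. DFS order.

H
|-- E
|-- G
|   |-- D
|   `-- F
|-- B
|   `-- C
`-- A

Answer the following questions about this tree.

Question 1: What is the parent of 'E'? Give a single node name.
Scan adjacency: E appears as child of H

Answer: H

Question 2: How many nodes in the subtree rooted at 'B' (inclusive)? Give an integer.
Subtree rooted at B contains: B, C
Count = 2

Answer: 2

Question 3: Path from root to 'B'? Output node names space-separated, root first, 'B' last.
Walk down from root: H -> B

Answer: H B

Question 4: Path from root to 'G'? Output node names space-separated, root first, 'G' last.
Walk down from root: H -> G

Answer: H G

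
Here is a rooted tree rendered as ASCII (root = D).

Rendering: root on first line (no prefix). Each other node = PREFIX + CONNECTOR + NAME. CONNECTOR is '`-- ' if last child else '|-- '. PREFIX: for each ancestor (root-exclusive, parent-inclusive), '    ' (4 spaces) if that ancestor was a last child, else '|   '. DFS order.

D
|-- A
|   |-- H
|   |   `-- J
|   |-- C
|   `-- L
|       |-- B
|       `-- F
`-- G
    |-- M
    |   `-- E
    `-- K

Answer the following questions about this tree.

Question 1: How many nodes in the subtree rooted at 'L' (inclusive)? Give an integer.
Subtree rooted at L contains: B, F, L
Count = 3

Answer: 3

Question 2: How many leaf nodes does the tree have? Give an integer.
Leaves (nodes with no children): B, C, E, F, J, K

Answer: 6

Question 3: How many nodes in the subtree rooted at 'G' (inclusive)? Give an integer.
Subtree rooted at G contains: E, G, K, M
Count = 4

Answer: 4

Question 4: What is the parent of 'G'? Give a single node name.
Answer: D

Derivation:
Scan adjacency: G appears as child of D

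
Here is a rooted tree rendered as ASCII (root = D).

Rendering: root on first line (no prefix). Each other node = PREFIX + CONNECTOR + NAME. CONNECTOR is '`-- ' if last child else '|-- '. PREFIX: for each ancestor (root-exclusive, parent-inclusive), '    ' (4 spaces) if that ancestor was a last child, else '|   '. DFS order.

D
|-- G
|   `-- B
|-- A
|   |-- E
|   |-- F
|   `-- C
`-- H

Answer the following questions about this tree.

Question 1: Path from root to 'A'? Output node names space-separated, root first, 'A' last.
Answer: D A

Derivation:
Walk down from root: D -> A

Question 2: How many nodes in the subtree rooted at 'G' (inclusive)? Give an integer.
Answer: 2

Derivation:
Subtree rooted at G contains: B, G
Count = 2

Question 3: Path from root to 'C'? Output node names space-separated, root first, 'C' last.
Answer: D A C

Derivation:
Walk down from root: D -> A -> C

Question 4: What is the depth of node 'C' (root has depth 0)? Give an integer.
Path from root to C: D -> A -> C
Depth = number of edges = 2

Answer: 2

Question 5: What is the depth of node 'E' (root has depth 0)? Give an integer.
Path from root to E: D -> A -> E
Depth = number of edges = 2

Answer: 2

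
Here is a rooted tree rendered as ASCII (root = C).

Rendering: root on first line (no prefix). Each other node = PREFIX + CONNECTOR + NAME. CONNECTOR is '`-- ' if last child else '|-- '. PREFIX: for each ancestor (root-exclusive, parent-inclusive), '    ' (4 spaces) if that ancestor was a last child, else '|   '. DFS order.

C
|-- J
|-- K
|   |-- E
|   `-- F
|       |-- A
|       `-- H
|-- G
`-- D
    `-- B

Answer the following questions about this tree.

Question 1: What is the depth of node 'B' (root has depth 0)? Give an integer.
Answer: 2

Derivation:
Path from root to B: C -> D -> B
Depth = number of edges = 2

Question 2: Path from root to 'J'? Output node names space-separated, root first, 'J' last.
Walk down from root: C -> J

Answer: C J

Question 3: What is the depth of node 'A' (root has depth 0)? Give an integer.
Answer: 3

Derivation:
Path from root to A: C -> K -> F -> A
Depth = number of edges = 3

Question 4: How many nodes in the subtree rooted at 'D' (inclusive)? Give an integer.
Subtree rooted at D contains: B, D
Count = 2

Answer: 2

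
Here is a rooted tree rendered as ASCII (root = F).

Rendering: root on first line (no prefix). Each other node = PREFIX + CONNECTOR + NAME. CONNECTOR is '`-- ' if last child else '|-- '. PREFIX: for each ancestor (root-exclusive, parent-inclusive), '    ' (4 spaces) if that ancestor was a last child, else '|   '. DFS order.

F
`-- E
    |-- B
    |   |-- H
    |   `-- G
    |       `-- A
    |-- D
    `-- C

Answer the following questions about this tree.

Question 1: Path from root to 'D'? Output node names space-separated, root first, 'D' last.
Walk down from root: F -> E -> D

Answer: F E D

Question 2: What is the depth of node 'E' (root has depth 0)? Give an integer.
Path from root to E: F -> E
Depth = number of edges = 1

Answer: 1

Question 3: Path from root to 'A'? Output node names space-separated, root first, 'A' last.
Walk down from root: F -> E -> B -> G -> A

Answer: F E B G A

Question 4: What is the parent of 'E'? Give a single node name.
Answer: F

Derivation:
Scan adjacency: E appears as child of F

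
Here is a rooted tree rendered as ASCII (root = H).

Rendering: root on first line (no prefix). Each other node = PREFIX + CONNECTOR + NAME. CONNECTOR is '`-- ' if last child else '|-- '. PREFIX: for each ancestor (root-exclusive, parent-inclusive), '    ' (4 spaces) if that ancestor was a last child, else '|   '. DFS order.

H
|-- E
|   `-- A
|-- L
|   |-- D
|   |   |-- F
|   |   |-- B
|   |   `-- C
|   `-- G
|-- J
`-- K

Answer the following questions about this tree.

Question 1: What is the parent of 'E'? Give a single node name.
Scan adjacency: E appears as child of H

Answer: H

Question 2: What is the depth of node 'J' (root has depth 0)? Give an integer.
Path from root to J: H -> J
Depth = number of edges = 1

Answer: 1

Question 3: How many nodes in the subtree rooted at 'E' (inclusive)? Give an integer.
Subtree rooted at E contains: A, E
Count = 2

Answer: 2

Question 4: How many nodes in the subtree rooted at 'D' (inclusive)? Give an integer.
Answer: 4

Derivation:
Subtree rooted at D contains: B, C, D, F
Count = 4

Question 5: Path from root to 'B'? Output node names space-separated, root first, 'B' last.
Answer: H L D B

Derivation:
Walk down from root: H -> L -> D -> B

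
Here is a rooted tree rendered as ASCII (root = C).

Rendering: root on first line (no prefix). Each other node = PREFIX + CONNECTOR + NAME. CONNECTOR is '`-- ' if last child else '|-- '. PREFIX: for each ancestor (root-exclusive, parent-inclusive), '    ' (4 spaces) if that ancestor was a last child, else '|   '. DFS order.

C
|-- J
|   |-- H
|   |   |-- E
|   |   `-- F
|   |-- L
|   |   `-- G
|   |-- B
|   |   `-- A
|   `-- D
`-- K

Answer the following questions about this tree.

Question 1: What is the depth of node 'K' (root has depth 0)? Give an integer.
Answer: 1

Derivation:
Path from root to K: C -> K
Depth = number of edges = 1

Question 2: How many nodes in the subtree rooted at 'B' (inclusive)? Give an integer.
Subtree rooted at B contains: A, B
Count = 2

Answer: 2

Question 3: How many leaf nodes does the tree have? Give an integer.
Leaves (nodes with no children): A, D, E, F, G, K

Answer: 6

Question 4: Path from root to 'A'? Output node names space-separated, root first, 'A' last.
Answer: C J B A

Derivation:
Walk down from root: C -> J -> B -> A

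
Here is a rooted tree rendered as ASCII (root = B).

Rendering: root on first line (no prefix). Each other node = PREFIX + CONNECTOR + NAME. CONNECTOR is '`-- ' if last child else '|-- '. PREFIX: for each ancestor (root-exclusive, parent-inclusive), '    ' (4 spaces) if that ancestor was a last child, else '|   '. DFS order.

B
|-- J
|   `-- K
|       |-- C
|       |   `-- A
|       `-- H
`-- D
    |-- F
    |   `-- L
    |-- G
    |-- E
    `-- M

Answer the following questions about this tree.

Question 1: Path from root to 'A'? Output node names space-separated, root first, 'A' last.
Walk down from root: B -> J -> K -> C -> A

Answer: B J K C A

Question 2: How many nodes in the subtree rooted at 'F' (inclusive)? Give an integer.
Answer: 2

Derivation:
Subtree rooted at F contains: F, L
Count = 2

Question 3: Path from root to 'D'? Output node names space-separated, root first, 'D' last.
Answer: B D

Derivation:
Walk down from root: B -> D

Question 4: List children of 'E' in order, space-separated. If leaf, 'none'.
Node E's children (from adjacency): (leaf)

Answer: none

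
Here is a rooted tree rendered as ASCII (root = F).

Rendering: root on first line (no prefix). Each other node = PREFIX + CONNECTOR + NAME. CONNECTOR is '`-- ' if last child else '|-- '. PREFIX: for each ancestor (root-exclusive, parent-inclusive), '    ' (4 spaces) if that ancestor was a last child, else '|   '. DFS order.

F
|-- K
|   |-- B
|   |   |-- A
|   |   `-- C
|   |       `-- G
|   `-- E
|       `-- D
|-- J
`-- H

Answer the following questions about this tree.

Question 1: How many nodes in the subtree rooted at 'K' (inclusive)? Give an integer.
Answer: 7

Derivation:
Subtree rooted at K contains: A, B, C, D, E, G, K
Count = 7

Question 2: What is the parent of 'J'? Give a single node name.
Scan adjacency: J appears as child of F

Answer: F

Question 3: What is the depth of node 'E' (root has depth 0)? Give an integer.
Answer: 2

Derivation:
Path from root to E: F -> K -> E
Depth = number of edges = 2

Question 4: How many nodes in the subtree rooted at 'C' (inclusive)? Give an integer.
Answer: 2

Derivation:
Subtree rooted at C contains: C, G
Count = 2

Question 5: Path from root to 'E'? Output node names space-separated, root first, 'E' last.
Answer: F K E

Derivation:
Walk down from root: F -> K -> E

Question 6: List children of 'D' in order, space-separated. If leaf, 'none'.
Node D's children (from adjacency): (leaf)

Answer: none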